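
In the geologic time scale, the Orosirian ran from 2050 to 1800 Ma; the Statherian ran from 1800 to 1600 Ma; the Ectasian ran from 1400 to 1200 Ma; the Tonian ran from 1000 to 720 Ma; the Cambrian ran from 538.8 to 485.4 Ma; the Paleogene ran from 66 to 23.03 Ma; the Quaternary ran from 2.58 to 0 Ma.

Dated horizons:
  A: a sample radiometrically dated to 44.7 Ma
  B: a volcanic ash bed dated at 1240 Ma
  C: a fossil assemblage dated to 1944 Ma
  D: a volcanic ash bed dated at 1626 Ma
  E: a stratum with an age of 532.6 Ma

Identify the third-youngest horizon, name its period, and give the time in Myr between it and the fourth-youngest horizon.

Smaller Ma means younger, so youngest first: A 44.7 < E 532.6 < B 1240 < D 1626 < C 1944.
Counting 3 along gives B (1240 Ma); the excerpt puts that inside the Ectasian, 1400–1200 Ma.
Next in line is D (1626 Ma), and 1626 − 1240 = 386 Myr.

B, in the Ectasian; 386 million years to D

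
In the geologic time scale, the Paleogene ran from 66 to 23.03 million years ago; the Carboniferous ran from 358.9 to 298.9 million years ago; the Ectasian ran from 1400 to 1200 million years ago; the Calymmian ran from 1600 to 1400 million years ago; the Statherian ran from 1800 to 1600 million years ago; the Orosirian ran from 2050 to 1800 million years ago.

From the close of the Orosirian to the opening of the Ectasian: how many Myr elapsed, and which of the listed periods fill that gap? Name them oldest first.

End of Orosirian = 1800 Ma; start of Ectasian = 1400 Ma.
Gap = 1800 − 1400 = 400 Myr.
Periods wholly inside 1800–1400 Ma: Statherian (1800–1600), Calymmian (1600–1400).

400 million years; Statherian, Calymmian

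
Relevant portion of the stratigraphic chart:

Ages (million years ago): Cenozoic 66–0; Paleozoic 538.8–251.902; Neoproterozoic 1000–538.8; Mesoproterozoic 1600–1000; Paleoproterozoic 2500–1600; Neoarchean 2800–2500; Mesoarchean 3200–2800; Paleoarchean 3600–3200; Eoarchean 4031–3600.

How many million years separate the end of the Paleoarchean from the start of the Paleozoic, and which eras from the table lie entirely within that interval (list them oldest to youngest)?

The Paleoarchean closes at 3200 Ma and the Paleozoic opens at 538.8 Ma, so the interval is 3200 − 538.8 = 2661.2 Myr.
An era fits inside if it starts at or after 3200 Ma and ends at or before 538.8 Ma; oldest first that gives Mesoarchean, Neoarchean, Paleoproterozoic, Mesoproterozoic, Neoproterozoic.

2661.2 million years; Mesoarchean, Neoarchean, Paleoproterozoic, Mesoproterozoic, Neoproterozoic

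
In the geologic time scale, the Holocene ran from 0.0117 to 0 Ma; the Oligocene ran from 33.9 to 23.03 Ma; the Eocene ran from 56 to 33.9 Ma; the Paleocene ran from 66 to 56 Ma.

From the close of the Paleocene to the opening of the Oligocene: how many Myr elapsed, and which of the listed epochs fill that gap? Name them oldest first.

End of Paleocene = 56 Ma; start of Oligocene = 33.9 Ma.
Gap = 56 − 33.9 = 22.1 Myr.
Epochs wholly inside 56–33.9 Ma: Eocene (56–33.9).

22.1 million years; Eocene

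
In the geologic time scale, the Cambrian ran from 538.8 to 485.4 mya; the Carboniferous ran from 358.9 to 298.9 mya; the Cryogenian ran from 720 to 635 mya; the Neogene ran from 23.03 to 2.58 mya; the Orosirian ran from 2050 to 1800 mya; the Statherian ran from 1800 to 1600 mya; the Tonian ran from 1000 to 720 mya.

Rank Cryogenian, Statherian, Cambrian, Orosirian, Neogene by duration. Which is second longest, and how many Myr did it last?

Statherian, 200 million years

Start − end for each: Cryogenian 720 − 635 = 85; Statherian 1800 − 1600 = 200; Cambrian 538.8 − 485.4 = 53.4; Orosirian 2050 − 1800 = 250; Neogene 23.03 − 2.58 = 20.45.
Ranking these from longest: Orosirian > Statherian > Cryogenian > Cambrian > Neogene.
Position 2 in that ranking is Statherian, which lasted 200 Myr.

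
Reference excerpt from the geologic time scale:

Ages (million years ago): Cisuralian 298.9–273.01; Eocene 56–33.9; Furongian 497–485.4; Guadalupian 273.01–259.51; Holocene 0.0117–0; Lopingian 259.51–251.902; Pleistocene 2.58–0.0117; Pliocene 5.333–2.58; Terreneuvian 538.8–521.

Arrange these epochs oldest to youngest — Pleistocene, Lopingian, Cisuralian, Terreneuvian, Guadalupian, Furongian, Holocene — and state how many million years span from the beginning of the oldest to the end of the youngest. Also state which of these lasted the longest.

Start ages (Ma): Terreneuvian 538.8, Furongian 497, Cisuralian 298.9, Guadalupian 273.01, Lopingian 259.51, Pleistocene 2.58, Holocene 0.0117.
Ordered oldest to youngest: Terreneuvian, Furongian, Cisuralian, Guadalupian, Lopingian, Pleistocene, Holocene.
Span = 538.8 − 0 = 538.8 Myr.
Durations: Furongian 11.6, Terreneuvian 17.8, Pleistocene 2.5683, Lopingian 7.608, Guadalupian 13.5, Holocene 0.0117, Cisuralian 25.89 → longest is Cisuralian (25.89 Myr).

Terreneuvian → Furongian → Cisuralian → Guadalupian → Lopingian → Pleistocene → Holocene; total span 538.8 Myr; longest is Cisuralian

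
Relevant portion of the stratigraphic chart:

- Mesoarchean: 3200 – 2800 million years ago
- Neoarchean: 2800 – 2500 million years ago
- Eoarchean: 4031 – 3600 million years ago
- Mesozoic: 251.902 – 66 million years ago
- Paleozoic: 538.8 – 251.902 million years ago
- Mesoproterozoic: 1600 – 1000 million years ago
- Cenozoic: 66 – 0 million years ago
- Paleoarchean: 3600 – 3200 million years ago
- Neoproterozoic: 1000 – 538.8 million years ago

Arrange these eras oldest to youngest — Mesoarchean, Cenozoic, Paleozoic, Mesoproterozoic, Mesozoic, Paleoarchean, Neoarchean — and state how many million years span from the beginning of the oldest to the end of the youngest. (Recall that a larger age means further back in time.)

Paleoarchean → Mesoarchean → Neoarchean → Mesoproterozoic → Paleozoic → Mesozoic → Cenozoic; total span 3600 Myr

Start ages (Ma): Paleoarchean 3600, Mesoarchean 3200, Neoarchean 2800, Mesoproterozoic 1600, Paleozoic 538.8, Mesozoic 251.902, Cenozoic 66.
Ordered oldest to youngest: Paleoarchean, Mesoarchean, Neoarchean, Mesoproterozoic, Paleozoic, Mesozoic, Cenozoic.
Span = 3600 − 0 = 3600 Myr.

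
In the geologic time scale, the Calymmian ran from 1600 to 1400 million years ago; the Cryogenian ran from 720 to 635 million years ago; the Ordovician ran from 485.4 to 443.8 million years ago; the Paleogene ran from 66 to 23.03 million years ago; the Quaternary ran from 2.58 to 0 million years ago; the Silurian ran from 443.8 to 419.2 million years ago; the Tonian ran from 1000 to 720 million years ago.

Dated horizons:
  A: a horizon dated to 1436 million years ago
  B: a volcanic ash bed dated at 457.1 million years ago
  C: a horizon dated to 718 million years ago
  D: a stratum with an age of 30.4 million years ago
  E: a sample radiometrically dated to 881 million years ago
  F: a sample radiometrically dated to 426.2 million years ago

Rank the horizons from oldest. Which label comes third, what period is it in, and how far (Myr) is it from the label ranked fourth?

C, in the Cryogenian; 260.9 million years to B

Larger Ma means older, so oldest first: A 1436 > E 881 > C 718 > B 457.1 > F 426.2 > D 30.4.
Counting 3 along gives C (718 Ma); the excerpt puts that inside the Cryogenian, 720–635 Ma.
Next in line is B (457.1 Ma), and 718 − 457.1 = 260.9 Myr.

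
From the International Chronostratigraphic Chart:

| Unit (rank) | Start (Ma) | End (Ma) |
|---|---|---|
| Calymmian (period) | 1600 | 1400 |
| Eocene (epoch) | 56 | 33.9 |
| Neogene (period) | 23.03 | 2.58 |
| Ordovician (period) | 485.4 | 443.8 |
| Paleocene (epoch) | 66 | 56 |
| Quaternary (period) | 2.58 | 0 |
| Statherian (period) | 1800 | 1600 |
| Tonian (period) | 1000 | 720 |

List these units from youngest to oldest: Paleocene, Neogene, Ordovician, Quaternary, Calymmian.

Read off each span (Ma): Paleocene 66–56; Neogene 23.03–2.58; Ordovician 485.4–443.8; Quaternary 2.58–0; Calymmian 1600–1400.
Larger Ma is older, so oldest→youngest is Calymmian, Ordovician, Paleocene, Neogene, Quaternary; reverse it for youngest→oldest.

Quaternary, Neogene, Paleocene, Ordovician, Calymmian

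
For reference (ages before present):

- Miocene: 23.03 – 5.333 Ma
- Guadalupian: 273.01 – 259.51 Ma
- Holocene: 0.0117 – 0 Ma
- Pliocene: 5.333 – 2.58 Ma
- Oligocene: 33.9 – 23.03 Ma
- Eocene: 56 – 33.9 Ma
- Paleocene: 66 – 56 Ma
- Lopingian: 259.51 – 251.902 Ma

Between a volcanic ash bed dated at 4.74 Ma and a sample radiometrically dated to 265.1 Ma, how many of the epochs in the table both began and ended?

265.1 Ma sits inside the Guadalupian (273.01–259.51) and 4.74 Ma inside the Pliocene (5.333–2.58); neither of those is wholly between the two dates.
The listed epochs lying completely between them are Lopingian, Paleocene, Eocene, Oligocene, Miocene — 5 in all.

5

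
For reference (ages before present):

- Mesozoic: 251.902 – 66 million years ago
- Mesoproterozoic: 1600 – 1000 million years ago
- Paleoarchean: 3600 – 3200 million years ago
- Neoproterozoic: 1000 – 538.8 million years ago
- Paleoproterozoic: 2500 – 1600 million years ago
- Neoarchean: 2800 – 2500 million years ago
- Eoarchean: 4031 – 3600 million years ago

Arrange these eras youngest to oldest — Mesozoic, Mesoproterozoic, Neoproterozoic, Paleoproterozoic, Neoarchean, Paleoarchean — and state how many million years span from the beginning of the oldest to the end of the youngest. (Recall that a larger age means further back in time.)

Start ages (Ma): Paleoarchean 3600, Neoarchean 2800, Paleoproterozoic 2500, Mesoproterozoic 1600, Neoproterozoic 1000, Mesozoic 251.902.
Ordered youngest to oldest: Mesozoic, Neoproterozoic, Mesoproterozoic, Paleoproterozoic, Neoarchean, Paleoarchean.
Span = 3600 − 66 = 3534 Myr.

Mesozoic, Neoproterozoic, Mesoproterozoic, Paleoproterozoic, Neoarchean, Paleoarchean; total span 3534 Myr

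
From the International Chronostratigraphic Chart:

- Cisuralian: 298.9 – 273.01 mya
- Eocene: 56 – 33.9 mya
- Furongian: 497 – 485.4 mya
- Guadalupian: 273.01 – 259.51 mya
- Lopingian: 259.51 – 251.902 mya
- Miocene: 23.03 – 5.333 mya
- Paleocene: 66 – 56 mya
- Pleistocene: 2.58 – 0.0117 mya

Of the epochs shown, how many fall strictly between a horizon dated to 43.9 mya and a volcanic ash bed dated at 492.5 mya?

4

The older date is 492.5 Ma and the younger is 43.9 Ma.
Epochs with start < 492.5 and end > 43.9 Ma: Cisuralian (298.9–273.01), Guadalupian (273.01–259.51), Lopingian (259.51–251.902), Paleocene (66–56).
That is 4 complete epochs.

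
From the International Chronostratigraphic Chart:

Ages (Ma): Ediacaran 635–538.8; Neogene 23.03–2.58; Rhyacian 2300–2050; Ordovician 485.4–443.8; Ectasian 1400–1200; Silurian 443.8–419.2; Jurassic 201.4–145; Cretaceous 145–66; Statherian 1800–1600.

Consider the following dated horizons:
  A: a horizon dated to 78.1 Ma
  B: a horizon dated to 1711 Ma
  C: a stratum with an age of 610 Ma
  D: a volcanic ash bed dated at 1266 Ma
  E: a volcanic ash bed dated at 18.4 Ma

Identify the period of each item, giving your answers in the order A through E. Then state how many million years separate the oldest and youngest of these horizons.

Match each age against the start–end ranges in the excerpt: A = 78.1 Ma → Cretaceous (145–66); B = 1711 Ma → Statherian (1800–1600); C = 610 Ma → Ediacaran (635–538.8); D = 1266 Ma → Ectasian (1400–1200); E = 18.4 Ma → Neogene (23.03–2.58).
The largest age is 1711 Ma and the smallest is 18.4 Ma; their difference is 1692.6 Myr.

A — Cretaceous; B — Statherian; C — Ediacaran; D — Ectasian; E — Neogene; span 1692.6 million years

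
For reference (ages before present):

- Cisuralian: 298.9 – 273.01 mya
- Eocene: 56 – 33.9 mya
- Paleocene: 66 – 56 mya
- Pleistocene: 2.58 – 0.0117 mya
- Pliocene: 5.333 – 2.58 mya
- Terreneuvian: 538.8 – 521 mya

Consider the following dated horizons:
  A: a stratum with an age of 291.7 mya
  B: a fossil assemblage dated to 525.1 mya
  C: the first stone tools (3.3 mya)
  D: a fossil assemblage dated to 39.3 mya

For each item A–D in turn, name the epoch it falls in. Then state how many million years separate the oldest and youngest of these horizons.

A — Cisuralian; B — Terreneuvian; C — Pliocene; D — Eocene; span 521.8 million years

A: 291.7 Ma lies in 298.9–273.01 Ma, so Cisuralian.
B: 525.1 Ma lies in 538.8–521 Ma, so Terreneuvian.
C: 3.3 Ma lies in 5.333–2.58 Ma, so Pliocene.
D: 39.3 Ma lies in 56–33.9 Ma, so Eocene.
Oldest = 525.1 Ma, youngest = 3.3 Ma → span 521.8 Myr.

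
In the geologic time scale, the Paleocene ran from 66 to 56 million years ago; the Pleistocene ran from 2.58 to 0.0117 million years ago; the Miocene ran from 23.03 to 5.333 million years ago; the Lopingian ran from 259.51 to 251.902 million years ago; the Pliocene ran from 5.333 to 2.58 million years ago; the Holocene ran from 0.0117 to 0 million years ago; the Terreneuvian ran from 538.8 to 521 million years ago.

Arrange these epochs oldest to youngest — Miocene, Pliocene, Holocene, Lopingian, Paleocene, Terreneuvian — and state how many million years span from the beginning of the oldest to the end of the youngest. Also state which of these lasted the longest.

Start ages (Ma): Terreneuvian 538.8, Lopingian 259.51, Paleocene 66, Miocene 23.03, Pliocene 5.333, Holocene 0.0117.
Ordered oldest to youngest: Terreneuvian, Lopingian, Paleocene, Miocene, Pliocene, Holocene.
Span = 538.8 − 0 = 538.8 Myr.
Durations: Terreneuvian 17.8, Pliocene 2.753, Paleocene 10, Holocene 0.0117, Lopingian 7.608, Miocene 17.697 → longest is Terreneuvian (17.8 Myr).

Terreneuvian → Lopingian → Paleocene → Miocene → Pliocene → Holocene; total span 538.8 Myr; longest is Terreneuvian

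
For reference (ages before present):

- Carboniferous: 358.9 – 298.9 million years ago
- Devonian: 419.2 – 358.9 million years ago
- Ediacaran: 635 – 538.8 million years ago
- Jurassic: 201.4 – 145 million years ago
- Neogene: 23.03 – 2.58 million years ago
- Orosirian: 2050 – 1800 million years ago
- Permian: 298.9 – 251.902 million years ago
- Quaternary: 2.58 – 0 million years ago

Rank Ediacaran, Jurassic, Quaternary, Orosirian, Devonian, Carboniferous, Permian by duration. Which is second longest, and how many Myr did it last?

Durations: Ediacaran 96.2; Jurassic 56.4; Quaternary 2.58; Orosirian 250; Devonian 60.3; Carboniferous 60; Permian 46.998 Myr.
Sorted longest-first: Orosirian (250), Ediacaran (96.2), Devonian (60.3), Carboniferous (60), Jurassic (56.4), Permian (46.998), Quaternary (2.58).
The second longest is Ediacaran at 96.2 Myr.

Ediacaran, 96.2 million years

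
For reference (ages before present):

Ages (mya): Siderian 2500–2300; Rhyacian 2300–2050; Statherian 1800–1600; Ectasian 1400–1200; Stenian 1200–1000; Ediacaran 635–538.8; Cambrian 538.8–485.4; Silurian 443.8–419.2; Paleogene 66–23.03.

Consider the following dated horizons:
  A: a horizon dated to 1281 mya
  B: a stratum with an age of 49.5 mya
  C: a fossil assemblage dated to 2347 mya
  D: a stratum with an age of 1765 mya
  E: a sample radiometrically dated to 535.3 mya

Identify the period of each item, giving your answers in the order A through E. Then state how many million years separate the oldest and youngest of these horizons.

A — Ectasian; B — Paleogene; C — Siderian; D — Statherian; E — Cambrian; span 2297.5 million years

A: 1281 Ma lies in 1400–1200 Ma, so Ectasian.
B: 49.5 Ma lies in 66–23.03 Ma, so Paleogene.
C: 2347 Ma lies in 2500–2300 Ma, so Siderian.
D: 1765 Ma lies in 1800–1600 Ma, so Statherian.
E: 535.3 Ma lies in 538.8–485.4 Ma, so Cambrian.
Oldest = 2347 Ma, youngest = 49.5 Ma → span 2297.5 Myr.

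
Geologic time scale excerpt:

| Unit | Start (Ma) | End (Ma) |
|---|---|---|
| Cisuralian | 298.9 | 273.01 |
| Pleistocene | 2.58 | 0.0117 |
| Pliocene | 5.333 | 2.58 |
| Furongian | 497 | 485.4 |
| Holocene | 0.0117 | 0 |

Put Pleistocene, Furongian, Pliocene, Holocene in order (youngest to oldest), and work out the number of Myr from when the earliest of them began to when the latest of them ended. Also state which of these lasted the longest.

Holocene → Pleistocene → Pliocene → Furongian; total span 497 Myr; longest is Furongian

From the excerpt: Pleistocene 2.58–0.0117; Furongian 497–485.4; Pliocene 5.333–2.58; Holocene 0.0117–0 (Ma).
Larger Ma is earlier, so the oldest is Furongian and the youngest is Holocene; youngest to oldest: Holocene, Pleistocene, Pliocene, Furongian.
Oldest start 497 minus youngest end 0 gives 497 Myr overall.
Individual lengths (start − end): Pleistocene 2.5683; Furongian 11.6; Holocene 0.0117; Pliocene 2.753. The largest is Furongian at 11.6 Myr.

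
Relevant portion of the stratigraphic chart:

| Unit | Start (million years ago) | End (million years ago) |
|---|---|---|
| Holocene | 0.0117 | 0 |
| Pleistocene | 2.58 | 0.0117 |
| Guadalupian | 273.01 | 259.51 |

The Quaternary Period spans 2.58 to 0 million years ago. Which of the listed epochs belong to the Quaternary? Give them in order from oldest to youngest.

Epochs with both bounds inside 2.58–0 Ma: Pleistocene (2.58–0.0117), Holocene (0.0117–0).

Pleistocene, Holocene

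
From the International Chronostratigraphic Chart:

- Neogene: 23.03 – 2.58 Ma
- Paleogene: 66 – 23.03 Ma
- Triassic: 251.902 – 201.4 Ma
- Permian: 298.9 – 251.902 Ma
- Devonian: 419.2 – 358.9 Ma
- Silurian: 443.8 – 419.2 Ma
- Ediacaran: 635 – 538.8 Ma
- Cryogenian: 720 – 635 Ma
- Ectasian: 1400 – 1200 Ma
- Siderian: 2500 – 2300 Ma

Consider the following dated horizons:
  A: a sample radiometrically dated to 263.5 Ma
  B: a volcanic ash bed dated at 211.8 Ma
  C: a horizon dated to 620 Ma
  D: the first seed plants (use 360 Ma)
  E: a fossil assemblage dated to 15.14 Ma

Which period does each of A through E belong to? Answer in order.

A — Permian; B — Triassic; C — Ediacaran; D — Devonian; E — Neogene

A: 263.5 Ma lies in 298.9–251.902 Ma, so Permian.
B: 211.8 Ma lies in 251.902–201.4 Ma, so Triassic.
C: 620 Ma lies in 635–538.8 Ma, so Ediacaran.
D: 360 Ma lies in 419.2–358.9 Ma, so Devonian.
E: 15.14 Ma lies in 23.03–2.58 Ma, so Neogene.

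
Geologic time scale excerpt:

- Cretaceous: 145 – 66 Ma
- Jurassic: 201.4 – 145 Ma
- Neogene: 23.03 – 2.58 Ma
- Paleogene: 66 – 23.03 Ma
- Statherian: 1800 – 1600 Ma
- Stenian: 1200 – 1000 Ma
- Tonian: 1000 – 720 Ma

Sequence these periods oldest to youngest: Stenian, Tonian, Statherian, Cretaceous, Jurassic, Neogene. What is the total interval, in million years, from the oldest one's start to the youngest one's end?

Start ages (Ma): Statherian 1800, Stenian 1200, Tonian 1000, Jurassic 201.4, Cretaceous 145, Neogene 23.03.
Ordered oldest to youngest: Statherian, Stenian, Tonian, Jurassic, Cretaceous, Neogene.
Span = 1800 − 2.58 = 1797.42 Myr.

Statherian → Stenian → Tonian → Jurassic → Cretaceous → Neogene; total span 1797.42 Myr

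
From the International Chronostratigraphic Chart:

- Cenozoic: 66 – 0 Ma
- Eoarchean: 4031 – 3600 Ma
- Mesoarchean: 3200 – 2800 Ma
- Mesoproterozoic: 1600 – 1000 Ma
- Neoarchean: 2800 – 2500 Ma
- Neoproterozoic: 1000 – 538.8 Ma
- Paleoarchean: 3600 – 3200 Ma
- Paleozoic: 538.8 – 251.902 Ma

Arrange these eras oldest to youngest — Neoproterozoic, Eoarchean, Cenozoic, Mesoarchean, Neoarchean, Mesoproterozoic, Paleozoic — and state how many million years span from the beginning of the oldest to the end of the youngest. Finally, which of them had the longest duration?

Eoarchean → Mesoarchean → Neoarchean → Mesoproterozoic → Neoproterozoic → Paleozoic → Cenozoic; total span 4031 Myr; longest is Mesoproterozoic

From the excerpt: Neoproterozoic 1000–538.8; Eoarchean 4031–3600; Cenozoic 66–0; Mesoarchean 3200–2800; Neoarchean 2800–2500; Mesoproterozoic 1600–1000; Paleozoic 538.8–251.902 (Ma).
Larger Ma is earlier, so the oldest is Eoarchean and the youngest is Cenozoic; oldest to youngest: Eoarchean, Mesoarchean, Neoarchean, Mesoproterozoic, Neoproterozoic, Paleozoic, Cenozoic.
Oldest start 4031 minus youngest end 0 gives 4031 Myr overall.
Individual lengths (start − end): Neoarchean 300; Eoarchean 431; Mesoproterozoic 600; Cenozoic 66; Mesoarchean 400; Neoproterozoic 461.2; Paleozoic 286.898. The largest is Mesoproterozoic at 600 Myr.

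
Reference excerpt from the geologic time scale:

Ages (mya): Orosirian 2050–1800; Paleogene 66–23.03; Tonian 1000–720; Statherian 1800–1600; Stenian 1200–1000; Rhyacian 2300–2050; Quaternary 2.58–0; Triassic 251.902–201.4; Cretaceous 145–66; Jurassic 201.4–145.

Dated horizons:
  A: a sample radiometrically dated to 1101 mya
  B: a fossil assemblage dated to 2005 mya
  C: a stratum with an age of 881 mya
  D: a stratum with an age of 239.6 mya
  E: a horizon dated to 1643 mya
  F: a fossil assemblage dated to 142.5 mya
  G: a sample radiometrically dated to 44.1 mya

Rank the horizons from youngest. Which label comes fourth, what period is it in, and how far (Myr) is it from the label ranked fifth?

Smaller Ma means younger, so youngest first: G 44.1 < F 142.5 < D 239.6 < C 881 < A 1101 < E 1643 < B 2005.
Counting 4 along gives C (881 Ma); the excerpt puts that inside the Tonian, 1000–720 Ma.
Next in line is A (1101 Ma), and 1101 − 881 = 220 Myr.

C, in the Tonian; 220 million years to A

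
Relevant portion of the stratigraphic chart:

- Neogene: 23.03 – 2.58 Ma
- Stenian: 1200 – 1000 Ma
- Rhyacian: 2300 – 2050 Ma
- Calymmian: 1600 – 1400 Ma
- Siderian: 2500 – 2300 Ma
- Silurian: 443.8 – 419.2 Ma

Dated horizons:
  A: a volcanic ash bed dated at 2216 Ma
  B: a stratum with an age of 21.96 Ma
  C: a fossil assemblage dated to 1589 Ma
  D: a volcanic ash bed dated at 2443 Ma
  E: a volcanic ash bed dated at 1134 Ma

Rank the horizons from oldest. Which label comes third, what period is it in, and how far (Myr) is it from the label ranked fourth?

C, in the Calymmian; 455 million years to E

Sorted oldest-first by Ma: D (2443), A (2216), C (1589), E (1134), B (21.96).
The third oldest is C at 1589 Ma, which lies in 1600–1400 Ma: the Calymmian.
The fourth oldest is E at 1134 Ma; separation = |1589 − 1134| = 455 Myr.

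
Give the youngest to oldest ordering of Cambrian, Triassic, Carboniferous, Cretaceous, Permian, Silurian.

Cretaceous, Triassic, Permian, Carboniferous, Silurian, Cambrian

Group by era (each group listed oldest first) — Paleozoic: Cambrian, Silurian, Carboniferous, Permian; Mesozoic: Triassic, Cretaceous. The eras run Paleozoic → Mesozoic → Cenozoic. Concatenating the groups in that era order and then reversing gives youngest to oldest.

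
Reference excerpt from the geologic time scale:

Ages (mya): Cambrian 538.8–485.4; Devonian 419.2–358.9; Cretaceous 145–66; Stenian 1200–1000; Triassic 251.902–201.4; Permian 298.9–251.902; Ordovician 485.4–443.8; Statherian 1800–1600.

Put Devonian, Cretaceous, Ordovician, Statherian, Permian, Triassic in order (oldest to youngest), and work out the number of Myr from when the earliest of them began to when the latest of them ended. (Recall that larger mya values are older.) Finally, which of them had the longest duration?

From the excerpt: Devonian 419.2–358.9; Cretaceous 145–66; Ordovician 485.4–443.8; Statherian 1800–1600; Permian 298.9–251.902; Triassic 251.902–201.4 (Ma).
Larger Ma is earlier, so the oldest is Statherian and the youngest is Cretaceous; oldest to youngest: Statherian, Ordovician, Devonian, Permian, Triassic, Cretaceous.
Oldest start 1800 minus youngest end 66 gives 1734 Myr overall.
Individual lengths (start − end): Permian 46.998; Cretaceous 79; Triassic 50.502; Devonian 60.3; Ordovician 41.6; Statherian 200. The largest is Statherian at 200 Myr.

Statherian → Ordovician → Devonian → Permian → Triassic → Cretaceous; total span 1734 Myr; longest is Statherian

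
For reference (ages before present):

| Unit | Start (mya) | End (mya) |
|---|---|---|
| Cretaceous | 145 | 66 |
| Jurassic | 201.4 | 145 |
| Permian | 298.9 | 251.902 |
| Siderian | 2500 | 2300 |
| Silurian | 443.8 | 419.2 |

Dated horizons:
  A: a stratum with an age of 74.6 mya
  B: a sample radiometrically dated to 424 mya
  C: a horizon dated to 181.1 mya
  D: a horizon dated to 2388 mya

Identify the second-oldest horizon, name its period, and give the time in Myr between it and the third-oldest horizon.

B, in the Silurian; 242.9 million years to C

Sorted oldest-first by Ma: D (2388), B (424), C (181.1), A (74.6).
The second oldest is B at 424 Ma, which lies in 443.8–419.2 Ma: the Silurian.
The third oldest is C at 181.1 Ma; separation = |424 − 181.1| = 242.9 Myr.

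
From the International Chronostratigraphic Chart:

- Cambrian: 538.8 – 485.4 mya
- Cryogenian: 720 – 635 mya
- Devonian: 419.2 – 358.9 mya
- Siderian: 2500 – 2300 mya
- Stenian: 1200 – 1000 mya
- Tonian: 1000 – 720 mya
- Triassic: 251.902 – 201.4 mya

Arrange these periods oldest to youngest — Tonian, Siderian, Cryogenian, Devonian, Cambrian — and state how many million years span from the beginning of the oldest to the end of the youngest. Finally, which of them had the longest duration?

Start ages (Ma): Siderian 2500, Tonian 1000, Cryogenian 720, Cambrian 538.8, Devonian 419.2.
Ordered oldest to youngest: Siderian, Tonian, Cryogenian, Cambrian, Devonian.
Span = 2500 − 358.9 = 2141.1 Myr.
Durations: Devonian 60.3, Siderian 200, Cambrian 53.4, Cryogenian 85, Tonian 280 → longest is Tonian (280 Myr).

Siderian, Tonian, Cryogenian, Cambrian, Devonian; total span 2141.1 Myr; longest is Tonian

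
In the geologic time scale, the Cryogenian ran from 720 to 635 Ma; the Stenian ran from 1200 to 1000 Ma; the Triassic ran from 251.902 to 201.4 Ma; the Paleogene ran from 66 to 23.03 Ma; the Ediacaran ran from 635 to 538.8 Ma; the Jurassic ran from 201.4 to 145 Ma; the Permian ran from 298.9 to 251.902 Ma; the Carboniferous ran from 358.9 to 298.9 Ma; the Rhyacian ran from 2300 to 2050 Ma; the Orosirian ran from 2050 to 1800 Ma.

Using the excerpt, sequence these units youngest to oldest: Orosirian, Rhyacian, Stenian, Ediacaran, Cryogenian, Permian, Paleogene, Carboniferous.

The oldest of these is Rhyacian (starts 2300 Ma) and the youngest is Paleogene (ends 23.03 Ma).
In between, by decreasing start age: Orosirian (2050), Stenian (1200), Cryogenian (720), Ediacaran (635), Carboniferous (358.9), Permian (298.9).
Listing youngest first means reversing that sequence.

Paleogene → Permian → Carboniferous → Ediacaran → Cryogenian → Stenian → Orosirian → Rhyacian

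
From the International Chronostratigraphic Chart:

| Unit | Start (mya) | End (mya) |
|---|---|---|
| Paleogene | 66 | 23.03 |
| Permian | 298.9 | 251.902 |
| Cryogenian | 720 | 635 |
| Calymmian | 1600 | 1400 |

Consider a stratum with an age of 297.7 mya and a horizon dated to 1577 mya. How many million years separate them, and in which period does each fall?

1279.3 million years apart; the first in the Permian, the second in the Calymmian

Elapsed time: 1577 − 297.7 = 1279.3 Myr.
297.7 Ma lies within 298.9–251.902 Ma: Permian.
1577 Ma lies within 1600–1400 Ma: Calymmian.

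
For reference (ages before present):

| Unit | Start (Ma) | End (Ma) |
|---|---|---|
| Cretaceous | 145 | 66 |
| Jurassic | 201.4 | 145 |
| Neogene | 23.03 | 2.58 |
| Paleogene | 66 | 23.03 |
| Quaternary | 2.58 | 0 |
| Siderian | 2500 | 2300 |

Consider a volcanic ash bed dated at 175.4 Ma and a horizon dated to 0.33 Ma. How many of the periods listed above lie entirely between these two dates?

3

175.4 Ma sits inside the Jurassic (201.4–145) and 0.33 Ma inside the Quaternary (2.58–0); neither of those is wholly between the two dates.
The listed periods lying completely between them are Cretaceous, Paleogene, Neogene — 3 in all.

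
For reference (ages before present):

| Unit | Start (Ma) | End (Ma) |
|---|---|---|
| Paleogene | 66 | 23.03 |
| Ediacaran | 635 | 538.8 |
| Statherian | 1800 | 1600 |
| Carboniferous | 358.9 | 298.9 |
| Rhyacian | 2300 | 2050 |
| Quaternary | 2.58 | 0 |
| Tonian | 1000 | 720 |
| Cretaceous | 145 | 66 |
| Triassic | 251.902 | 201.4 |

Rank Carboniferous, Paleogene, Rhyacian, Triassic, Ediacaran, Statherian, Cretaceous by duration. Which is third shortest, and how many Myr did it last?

Durations: Carboniferous 60; Paleogene 42.97; Rhyacian 250; Triassic 50.502; Ediacaran 96.2; Statherian 200; Cretaceous 79 Myr.
Sorted shortest-first: Paleogene (42.97), Triassic (50.502), Carboniferous (60), Cretaceous (79), Ediacaran (96.2), Statherian (200), Rhyacian (250).
The third shortest is Carboniferous at 60 Myr.

Carboniferous, 60 million years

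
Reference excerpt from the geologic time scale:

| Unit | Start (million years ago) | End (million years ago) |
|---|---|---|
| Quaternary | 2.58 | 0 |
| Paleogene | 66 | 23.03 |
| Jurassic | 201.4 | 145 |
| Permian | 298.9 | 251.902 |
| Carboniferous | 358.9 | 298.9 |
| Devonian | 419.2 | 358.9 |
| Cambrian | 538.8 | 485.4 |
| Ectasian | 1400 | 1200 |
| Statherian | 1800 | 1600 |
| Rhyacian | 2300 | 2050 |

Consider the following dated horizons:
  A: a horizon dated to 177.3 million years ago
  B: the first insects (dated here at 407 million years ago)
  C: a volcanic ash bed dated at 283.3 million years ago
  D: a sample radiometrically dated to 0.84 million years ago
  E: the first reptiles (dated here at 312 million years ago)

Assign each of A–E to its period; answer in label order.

Match each age against the start–end ranges in the excerpt: A = 177.3 Ma → Jurassic (201.4–145); B = 407 Ma → Devonian (419.2–358.9); C = 283.3 Ma → Permian (298.9–251.902); D = 0.84 Ma → Quaternary (2.58–0); E = 312 Ma → Carboniferous (358.9–298.9).

A — Jurassic; B — Devonian; C — Permian; D — Quaternary; E — Carboniferous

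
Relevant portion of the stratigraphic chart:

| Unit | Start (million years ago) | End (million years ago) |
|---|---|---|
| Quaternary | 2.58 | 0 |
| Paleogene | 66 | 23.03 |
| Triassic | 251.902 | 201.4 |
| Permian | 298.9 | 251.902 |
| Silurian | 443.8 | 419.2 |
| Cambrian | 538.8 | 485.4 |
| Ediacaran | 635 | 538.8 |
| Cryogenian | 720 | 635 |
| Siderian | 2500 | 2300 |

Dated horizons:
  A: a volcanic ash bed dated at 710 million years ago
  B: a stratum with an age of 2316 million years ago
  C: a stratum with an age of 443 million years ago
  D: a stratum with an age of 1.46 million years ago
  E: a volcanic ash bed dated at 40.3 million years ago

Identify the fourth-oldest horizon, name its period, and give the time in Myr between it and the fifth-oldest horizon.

Sorted oldest-first by Ma: B (2316), A (710), C (443), E (40.3), D (1.46).
The fourth oldest is E at 40.3 Ma, which lies in 66–23.03 Ma: the Paleogene.
The fifth oldest is D at 1.46 Ma; separation = |40.3 − 1.46| = 38.84 Myr.

E, in the Paleogene; 38.84 million years to D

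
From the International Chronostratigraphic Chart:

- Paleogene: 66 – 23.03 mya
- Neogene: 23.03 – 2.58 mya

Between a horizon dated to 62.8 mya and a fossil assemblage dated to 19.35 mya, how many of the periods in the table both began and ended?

Checking each listed span, none has both start < 62.8 Ma and end > 19.35 Ma — every period straddles one of the two dates or lies outside them — so the count is 0.

0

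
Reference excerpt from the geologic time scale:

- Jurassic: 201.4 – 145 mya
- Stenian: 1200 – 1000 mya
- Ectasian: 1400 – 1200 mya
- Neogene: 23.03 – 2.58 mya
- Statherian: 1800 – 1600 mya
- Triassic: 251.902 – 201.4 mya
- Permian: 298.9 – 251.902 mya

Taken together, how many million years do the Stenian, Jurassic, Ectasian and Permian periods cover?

503.398 million years

Each duration: Stenian = 200; Jurassic = 56.4; Ectasian = 200; Permian = 46.998.
Sum: 200 + 56.4 + 200 + 46.998 = 503.398 Myr.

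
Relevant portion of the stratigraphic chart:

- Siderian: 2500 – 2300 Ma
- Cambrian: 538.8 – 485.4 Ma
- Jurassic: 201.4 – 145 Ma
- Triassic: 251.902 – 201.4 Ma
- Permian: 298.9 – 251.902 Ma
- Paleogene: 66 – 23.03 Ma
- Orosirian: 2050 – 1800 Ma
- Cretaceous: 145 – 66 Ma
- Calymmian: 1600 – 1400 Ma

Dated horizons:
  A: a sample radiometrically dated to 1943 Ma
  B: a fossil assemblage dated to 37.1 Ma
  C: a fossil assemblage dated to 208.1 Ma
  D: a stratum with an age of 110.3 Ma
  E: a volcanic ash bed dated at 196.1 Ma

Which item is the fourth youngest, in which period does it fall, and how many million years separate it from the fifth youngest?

C, in the Triassic; 1734.9 million years to A

Smaller Ma means younger, so youngest first: B 37.1 < D 110.3 < E 196.1 < C 208.1 < A 1943.
Counting 4 along gives C (208.1 Ma); the excerpt puts that inside the Triassic, 251.902–201.4 Ma.
Next in line is A (1943 Ma), and 1943 − 208.1 = 1734.9 Myr.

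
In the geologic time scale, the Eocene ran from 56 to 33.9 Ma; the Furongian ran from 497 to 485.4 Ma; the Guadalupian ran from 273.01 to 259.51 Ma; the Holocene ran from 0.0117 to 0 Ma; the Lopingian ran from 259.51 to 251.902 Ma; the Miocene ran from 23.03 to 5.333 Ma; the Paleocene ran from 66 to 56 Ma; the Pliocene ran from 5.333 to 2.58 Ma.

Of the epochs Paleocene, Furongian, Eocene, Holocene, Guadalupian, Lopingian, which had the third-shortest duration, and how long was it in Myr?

Start − end for each: Paleocene 66 − 56 = 10; Furongian 497 − 485.4 = 11.6; Eocene 56 − 33.9 = 22.1; Holocene 0.0117 − 0 = 0.0117; Guadalupian 273.01 − 259.51 = 13.5; Lopingian 259.51 − 251.902 = 7.608.
Ranking these from shortest: Holocene < Lopingian < Paleocene < Furongian < Guadalupian < Eocene.
Position 3 in that ranking is Paleocene, which lasted 10 Myr.

Paleocene, 10 million years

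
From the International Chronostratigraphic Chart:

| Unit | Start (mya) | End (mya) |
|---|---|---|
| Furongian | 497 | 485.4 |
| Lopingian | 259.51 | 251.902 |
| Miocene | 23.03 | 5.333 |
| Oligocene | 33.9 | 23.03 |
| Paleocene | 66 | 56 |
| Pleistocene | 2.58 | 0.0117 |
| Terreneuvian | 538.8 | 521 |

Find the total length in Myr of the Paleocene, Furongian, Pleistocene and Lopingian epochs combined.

31.7763 million years

Duration is start − end for each: (66 − 56) + (497 − 485.4) + (2.58 − 0.0117) + (259.51 − 251.902).
That is 10 + 11.6 + 2.5683 + 7.608, which totals 31.7763 million years.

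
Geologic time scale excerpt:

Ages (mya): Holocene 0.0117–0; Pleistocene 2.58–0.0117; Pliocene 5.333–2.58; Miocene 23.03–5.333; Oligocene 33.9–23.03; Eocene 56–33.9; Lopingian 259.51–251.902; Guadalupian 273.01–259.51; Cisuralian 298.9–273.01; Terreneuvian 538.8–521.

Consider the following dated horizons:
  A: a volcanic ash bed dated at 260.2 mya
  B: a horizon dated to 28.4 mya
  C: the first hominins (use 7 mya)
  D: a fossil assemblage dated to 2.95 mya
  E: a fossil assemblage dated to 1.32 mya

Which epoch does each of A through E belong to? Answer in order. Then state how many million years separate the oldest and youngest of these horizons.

A — Guadalupian; B — Oligocene; C — Miocene; D — Pliocene; E — Pleistocene; span 258.88 million years

A: 260.2 Ma lies in 273.01–259.51 Ma, so Guadalupian.
B: 28.4 Ma lies in 33.9–23.03 Ma, so Oligocene.
C: 7 Ma lies in 23.03–5.333 Ma, so Miocene.
D: 2.95 Ma lies in 5.333–2.58 Ma, so Pliocene.
E: 1.32 Ma lies in 2.58–0.0117 Ma, so Pleistocene.
Oldest = 260.2 Ma, youngest = 1.32 Ma → span 258.88 Myr.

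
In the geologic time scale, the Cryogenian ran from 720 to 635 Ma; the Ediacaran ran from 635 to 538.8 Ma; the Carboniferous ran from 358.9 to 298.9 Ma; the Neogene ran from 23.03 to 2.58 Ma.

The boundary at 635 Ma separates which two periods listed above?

Cryogenian and Ediacaran

The Cryogenian ends at 635 Ma and the Ediacaran begins at 635 Ma, so they share that boundary.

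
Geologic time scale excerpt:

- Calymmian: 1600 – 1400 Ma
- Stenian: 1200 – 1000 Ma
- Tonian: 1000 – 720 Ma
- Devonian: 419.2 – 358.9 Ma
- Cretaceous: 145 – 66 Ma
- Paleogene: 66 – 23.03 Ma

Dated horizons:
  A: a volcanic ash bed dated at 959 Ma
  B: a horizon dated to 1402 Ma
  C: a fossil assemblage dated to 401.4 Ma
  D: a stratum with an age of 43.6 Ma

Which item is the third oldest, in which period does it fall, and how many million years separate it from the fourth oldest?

Sorted oldest-first by Ma: B (1402), A (959), C (401.4), D (43.6).
The third oldest is C at 401.4 Ma, which lies in 419.2–358.9 Ma: the Devonian.
The fourth oldest is D at 43.6 Ma; separation = |401.4 − 43.6| = 357.8 Myr.

C, in the Devonian; 357.8 million years to D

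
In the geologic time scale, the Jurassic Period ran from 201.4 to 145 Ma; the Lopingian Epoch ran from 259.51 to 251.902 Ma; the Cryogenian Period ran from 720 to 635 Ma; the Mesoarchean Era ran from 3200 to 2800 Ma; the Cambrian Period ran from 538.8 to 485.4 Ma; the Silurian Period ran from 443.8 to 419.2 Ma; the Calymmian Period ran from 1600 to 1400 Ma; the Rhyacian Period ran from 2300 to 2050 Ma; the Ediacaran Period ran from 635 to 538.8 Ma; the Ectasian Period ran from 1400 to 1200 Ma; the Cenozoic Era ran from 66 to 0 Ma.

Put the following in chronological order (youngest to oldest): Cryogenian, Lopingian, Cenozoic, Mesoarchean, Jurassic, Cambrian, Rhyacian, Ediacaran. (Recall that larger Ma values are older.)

Cenozoic, then Jurassic, then Lopingian, then Cambrian, then Ediacaran, then Cryogenian, then Rhyacian, then Mesoarchean

The oldest of these is Mesoarchean (starts 3200 Ma) and the youngest is Cenozoic (ends 0 Ma).
In between, by decreasing start age: Rhyacian (2300), Cryogenian (720), Ediacaran (635), Cambrian (538.8), Lopingian (259.51), Jurassic (201.4).
Listing youngest first means reversing that sequence.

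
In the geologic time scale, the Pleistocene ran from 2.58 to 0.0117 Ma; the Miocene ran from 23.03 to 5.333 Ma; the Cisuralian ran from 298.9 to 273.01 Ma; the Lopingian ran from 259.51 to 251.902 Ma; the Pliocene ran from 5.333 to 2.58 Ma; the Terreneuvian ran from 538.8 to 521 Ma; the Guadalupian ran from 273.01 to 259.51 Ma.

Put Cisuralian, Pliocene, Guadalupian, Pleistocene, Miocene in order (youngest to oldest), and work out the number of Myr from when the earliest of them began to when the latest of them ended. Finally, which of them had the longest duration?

Start ages (Ma): Cisuralian 298.9, Guadalupian 273.01, Miocene 23.03, Pliocene 5.333, Pleistocene 2.58.
Ordered youngest to oldest: Pleistocene, Pliocene, Miocene, Guadalupian, Cisuralian.
Span = 298.9 − 0.0117 = 298.8883 Myr.
Durations: Cisuralian 25.89, Pleistocene 2.5683, Pliocene 2.753, Miocene 17.697, Guadalupian 13.5 → longest is Cisuralian (25.89 Myr).

Pleistocene, Pliocene, Miocene, Guadalupian, Cisuralian; total span 298.8883 Myr; longest is Cisuralian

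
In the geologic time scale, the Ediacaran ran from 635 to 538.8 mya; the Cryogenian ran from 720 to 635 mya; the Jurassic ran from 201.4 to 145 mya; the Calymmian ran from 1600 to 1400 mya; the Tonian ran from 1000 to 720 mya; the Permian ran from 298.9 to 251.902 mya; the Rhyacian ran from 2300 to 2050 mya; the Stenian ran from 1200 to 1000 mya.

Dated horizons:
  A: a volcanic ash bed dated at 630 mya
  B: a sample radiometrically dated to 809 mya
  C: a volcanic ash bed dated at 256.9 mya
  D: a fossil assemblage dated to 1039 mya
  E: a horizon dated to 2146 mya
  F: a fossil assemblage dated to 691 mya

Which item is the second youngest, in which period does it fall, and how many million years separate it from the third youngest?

Sorted youngest-first by Ma: C (256.9), A (630), F (691), B (809), D (1039), E (2146).
The second youngest is A at 630 Ma, which lies in 635–538.8 Ma: the Ediacaran.
The third youngest is F at 691 Ma; separation = |630 − 691| = 61 Myr.

A, in the Ediacaran; 61 million years to F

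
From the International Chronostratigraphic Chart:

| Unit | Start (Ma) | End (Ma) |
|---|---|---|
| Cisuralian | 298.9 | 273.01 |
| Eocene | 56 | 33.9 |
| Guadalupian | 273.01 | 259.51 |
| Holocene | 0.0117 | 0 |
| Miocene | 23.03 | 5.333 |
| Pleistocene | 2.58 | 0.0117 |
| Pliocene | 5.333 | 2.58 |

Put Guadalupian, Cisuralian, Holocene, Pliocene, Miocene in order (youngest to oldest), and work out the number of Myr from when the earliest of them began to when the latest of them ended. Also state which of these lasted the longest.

Holocene, Pliocene, Miocene, Guadalupian, Cisuralian; total span 298.9 Myr; longest is Cisuralian

Start ages (Ma): Cisuralian 298.9, Guadalupian 273.01, Miocene 23.03, Pliocene 5.333, Holocene 0.0117.
Ordered youngest to oldest: Holocene, Pliocene, Miocene, Guadalupian, Cisuralian.
Span = 298.9 − 0 = 298.9 Myr.
Durations: Guadalupian 13.5, Pliocene 2.753, Holocene 0.0117, Cisuralian 25.89, Miocene 17.697 → longest is Cisuralian (25.89 Myr).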